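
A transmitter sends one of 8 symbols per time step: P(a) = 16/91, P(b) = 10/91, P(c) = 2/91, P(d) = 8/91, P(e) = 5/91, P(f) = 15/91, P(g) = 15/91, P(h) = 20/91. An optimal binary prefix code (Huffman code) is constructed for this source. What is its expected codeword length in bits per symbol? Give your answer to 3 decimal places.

Repeatedly combine the two least-probable nodes; the expected code length is the sum of the merged weights.
merge 2/91 + 5/91 → 1/13
merge 1/13 + 8/91 → 15/91
merge 10/91 + 15/91 → 25/91
merge 15/91 + 15/91 → 30/91
merge 16/91 + 20/91 → 36/91
merge 25/91 + 30/91 → 55/91
merge 36/91 + 55/91 → 1
L = 1/13 + 15/91 + 25/91 + 30/91 + 36/91 + 55/91 + 1 = 37/13 ≈ 2.846 bits/symbol.

2.846 bits/symbol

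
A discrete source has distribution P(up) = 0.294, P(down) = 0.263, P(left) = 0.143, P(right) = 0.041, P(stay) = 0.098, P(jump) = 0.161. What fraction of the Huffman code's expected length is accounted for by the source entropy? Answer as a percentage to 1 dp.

Entropy H = −Σ p log₂ p ≈ 2.3688 bits.
Huffman merges: 41/1000+49/500→139/1000; 139/1000+143/1000→141/500; 161/1000+263/1000→53/125; 141/500+147/500→72/125; 53/125+72/125→1. L = 2421/1000 ≈ 2.4210.
Efficiency = H/L = 2.3688/2.4210 = 97.8%.

97.8%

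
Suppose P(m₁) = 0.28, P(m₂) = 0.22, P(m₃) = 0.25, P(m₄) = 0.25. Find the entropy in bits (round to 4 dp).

1.9948 bits

H = −Σ pᵢ log₂ pᵢ.
−0.28·log₂(0.28) = 0.5142
−0.22·log₂(0.22) = 0.4806
−0.25·log₂(0.25) = 0.5000
−0.25·log₂(0.25) = 0.5000
Sum ≈ 1.9948 → 1.9948 bits.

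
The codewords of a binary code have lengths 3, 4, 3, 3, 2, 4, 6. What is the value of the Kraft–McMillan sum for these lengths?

0.765625

With common denominator 2^6 = 64: Σ 2^(−ℓᵢ) = 8/64 + 4/64 + 8/64 + 8/64 + 16/64 + 4/64 + 1/64 = 49/64 = 0.765625.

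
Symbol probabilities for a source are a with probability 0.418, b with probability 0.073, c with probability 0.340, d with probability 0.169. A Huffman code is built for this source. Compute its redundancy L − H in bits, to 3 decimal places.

Entropy H = −Σ p log₂ p ≈ 1.7643 bits.
Huffman merges: 73/1000+169/1000→121/500; 121/500+17/50→291/500; 209/500+291/500→1. L = 228/125 ≈ 1.8240.
L − H = 1.8240 − 1.7643 = 0.060 bits.

0.060 bits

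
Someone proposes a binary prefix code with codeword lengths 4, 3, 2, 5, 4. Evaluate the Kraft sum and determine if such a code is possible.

With common denominator 2^5 = 32: Σ 2^(−ℓᵢ) = 2/32 + 4/32 + 8/32 + 1/32 + 2/32 = 17/32 = 0.53125.
Kraft's inequality requires Σ ≤ 1; here Σ = 0.53125 ≤ 1, so such a prefix code exists.

0.53125; yes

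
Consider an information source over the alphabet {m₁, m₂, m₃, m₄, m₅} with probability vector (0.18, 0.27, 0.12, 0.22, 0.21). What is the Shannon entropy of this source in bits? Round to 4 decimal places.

2.2758 bits

H = −Σ pᵢ log₂ pᵢ.
−0.18·log₂(0.18) = 0.4453
−0.27·log₂(0.27) = 0.5100
−0.12·log₂(0.12) = 0.3671
−0.22·log₂(0.22) = 0.4806
−0.21·log₂(0.21) = 0.4728
Sum ≈ 2.2758 → 2.2758 bits.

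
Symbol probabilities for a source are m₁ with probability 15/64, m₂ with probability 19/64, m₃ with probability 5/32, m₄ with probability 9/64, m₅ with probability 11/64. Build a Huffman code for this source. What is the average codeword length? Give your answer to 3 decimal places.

2.297 bits/symbol

Repeatedly combine the two least-probable nodes; the expected code length is the sum of the merged weights.
merge 9/64 + 5/32 → 19/64
merge 11/64 + 15/64 → 13/32
merge 19/64 + 19/64 → 19/32
merge 13/32 + 19/32 → 1
L = 19/64 + 13/32 + 19/32 + 1 = 147/64 ≈ 2.297 bits/symbol.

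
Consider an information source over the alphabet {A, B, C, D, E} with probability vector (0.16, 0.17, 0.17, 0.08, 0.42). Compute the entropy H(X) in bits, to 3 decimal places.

H = −Σ pᵢ log₂ pᵢ.
−0.16·log₂(0.16) = 0.4230
−0.17·log₂(0.17) = 0.4346
−0.17·log₂(0.17) = 0.4346
−0.08·log₂(0.08) = 0.2915
−0.42·log₂(0.42) = 0.5256
Sum ≈ 2.1093 → 2.109 bits.

2.109 bits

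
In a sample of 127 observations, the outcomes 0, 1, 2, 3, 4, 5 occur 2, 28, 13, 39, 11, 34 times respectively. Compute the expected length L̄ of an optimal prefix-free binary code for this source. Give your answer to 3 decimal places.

2.307 bits/symbol

Probabilities are the counts divided by 127.
Repeatedly combine the two least-probable nodes; the expected code length is the sum of the merged weights.
merge 2/127 + 11/127 → 13/127
merge 13/127 + 13/127 → 26/127
merge 26/127 + 28/127 → 54/127
merge 34/127 + 39/127 → 73/127
merge 54/127 + 73/127 → 1
L = 13/127 + 26/127 + 54/127 + 73/127 + 1 = 293/127 ≈ 2.307 bits/symbol.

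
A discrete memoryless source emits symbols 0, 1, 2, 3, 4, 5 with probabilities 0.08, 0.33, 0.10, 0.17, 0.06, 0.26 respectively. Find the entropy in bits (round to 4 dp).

2.3349 bits

H = −Σ pᵢ log₂ pᵢ.
−0.08·log₂(0.08) = 0.2915
−0.33·log₂(0.33) = 0.5278
−0.10·log₂(0.10) = 0.3322
−0.17·log₂(0.17) = 0.4346
−0.06·log₂(0.06) = 0.2435
−0.26·log₂(0.26) = 0.5053
Sum ≈ 2.3349 → 2.3349 bits.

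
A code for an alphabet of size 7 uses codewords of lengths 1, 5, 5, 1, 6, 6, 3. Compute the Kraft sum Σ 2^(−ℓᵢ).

1.21875

With common denominator 2^6 = 64: Σ 2^(−ℓᵢ) = 32/64 + 2/64 + 2/64 + 32/64 + 1/64 + 1/64 + 8/64 = 78/64 = 1.21875.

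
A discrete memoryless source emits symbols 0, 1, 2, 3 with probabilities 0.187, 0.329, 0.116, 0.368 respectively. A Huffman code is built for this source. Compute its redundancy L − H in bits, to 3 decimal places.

Entropy H = −Σ p log₂ p ≈ 1.8712 bits.
Huffman merges: 29/250+187/1000→303/1000; 303/1000+329/1000→79/125; 46/125+79/125→1. L = 387/200 ≈ 1.9350.
L − H = 1.9350 − 1.8712 = 0.064 bits.

0.064 bits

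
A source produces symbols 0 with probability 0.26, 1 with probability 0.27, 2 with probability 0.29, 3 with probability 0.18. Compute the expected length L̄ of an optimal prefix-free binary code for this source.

2 bits/symbol

Repeatedly combine the two least-probable nodes; the expected code length is the sum of the merged weights.
merge 9/50 + 13/50 → 11/25
merge 27/100 + 29/100 → 14/25
merge 11/25 + 14/25 → 1
L = 11/25 + 14/25 + 1 = 2 bits/symbol.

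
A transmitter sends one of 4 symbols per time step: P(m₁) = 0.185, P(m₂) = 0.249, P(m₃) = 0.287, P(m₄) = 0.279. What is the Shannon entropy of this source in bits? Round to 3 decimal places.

1.980 bits

H = −Σ pᵢ log₂ pᵢ.
−0.185·log₂(0.185) = 0.4504
−0.249·log₂(0.249) = 0.4994
−0.287·log₂(0.287) = 0.5169
−0.279·log₂(0.279) = 0.5138
Sum ≈ 1.9805 → 1.980 bits.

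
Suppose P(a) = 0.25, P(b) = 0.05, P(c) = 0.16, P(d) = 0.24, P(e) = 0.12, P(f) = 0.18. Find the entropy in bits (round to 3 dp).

2.446 bits

H = −Σ pᵢ log₂ pᵢ.
−0.25·log₂(0.25) = 0.5000
−0.05·log₂(0.05) = 0.2161
−0.16·log₂(0.16) = 0.4230
−0.24·log₂(0.24) = 0.4941
−0.12·log₂(0.12) = 0.3671
−0.18·log₂(0.18) = 0.4453
Sum ≈ 2.4456 → 2.446 bits.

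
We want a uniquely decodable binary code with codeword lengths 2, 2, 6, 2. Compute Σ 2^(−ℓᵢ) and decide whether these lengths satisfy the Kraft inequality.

With common denominator 2^6 = 64: Σ 2^(−ℓᵢ) = 16/64 + 16/64 + 1/64 + 16/64 = 49/64 = 0.765625.
Kraft's inequality requires Σ ≤ 1; here Σ = 0.765625 ≤ 1, so such a prefix code exists.

0.765625; yes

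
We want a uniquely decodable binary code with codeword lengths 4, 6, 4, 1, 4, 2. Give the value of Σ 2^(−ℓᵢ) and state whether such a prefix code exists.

With common denominator 2^6 = 64: Σ 2^(−ℓᵢ) = 4/64 + 1/64 + 4/64 + 32/64 + 4/64 + 16/64 = 61/64 = 0.953125.
Kraft's inequality requires Σ ≤ 1; here Σ = 0.953125 ≤ 1, so such a prefix code exists.

0.953125; yes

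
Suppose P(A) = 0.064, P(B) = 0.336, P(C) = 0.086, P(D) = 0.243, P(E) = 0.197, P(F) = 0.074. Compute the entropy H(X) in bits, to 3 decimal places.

H = −Σ pᵢ log₂ pᵢ.
−0.064·log₂(0.064) = 0.2538
−0.336·log₂(0.336) = 0.5287
−0.086·log₂(0.086) = 0.3044
−0.243·log₂(0.243) = 0.4960
−0.197·log₂(0.197) = 0.4617
−0.074·log₂(0.074) = 0.2780
Sum ≈ 2.3225 → 2.323 bits.

2.323 bits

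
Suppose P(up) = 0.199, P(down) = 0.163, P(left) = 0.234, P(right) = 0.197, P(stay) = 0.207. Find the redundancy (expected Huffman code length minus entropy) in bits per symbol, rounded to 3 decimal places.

Entropy H = −Σ p log₂ p ≈ 2.3125 bits.
Huffman merges: 163/1000+197/1000→9/25; 199/1000+207/1000→203/500; 117/500+9/25→297/500; 203/500+297/500→1. L = 59/25 ≈ 2.3600.
L − H = 2.3600 − 2.3125 = 0.048 bits.

0.048 bits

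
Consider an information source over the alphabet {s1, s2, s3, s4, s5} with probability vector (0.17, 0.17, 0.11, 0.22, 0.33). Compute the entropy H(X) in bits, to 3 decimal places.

H = −Σ pᵢ log₂ pᵢ.
−0.17·log₂(0.17) = 0.4346
−0.17·log₂(0.17) = 0.4346
−0.11·log₂(0.11) = 0.3503
−0.22·log₂(0.22) = 0.4806
−0.33·log₂(0.33) = 0.5278
Sum ≈ 2.2279 → 2.228 bits.

2.228 bits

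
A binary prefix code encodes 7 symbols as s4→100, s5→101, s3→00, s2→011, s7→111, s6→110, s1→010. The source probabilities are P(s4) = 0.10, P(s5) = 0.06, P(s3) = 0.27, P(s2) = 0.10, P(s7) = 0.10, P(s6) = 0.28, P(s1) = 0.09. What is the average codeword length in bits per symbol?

L̄ = Σ pᵢ·ℓᵢ = 0.10·3 + 0.06·3 + 0.27·2 + 0.10·3 + 0.10·3 + 0.28·3 + 0.09·3 = 2.73 bits/symbol.

2.73 bits/symbol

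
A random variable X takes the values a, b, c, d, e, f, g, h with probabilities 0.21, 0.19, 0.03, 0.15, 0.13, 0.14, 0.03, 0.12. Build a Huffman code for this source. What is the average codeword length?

Repeatedly combine the two least-probable nodes; the expected code length is the sum of the merged weights.
merge 3/100 + 3/100 → 3/50
merge 3/50 + 3/25 → 9/50
merge 13/100 + 7/50 → 27/100
merge 3/20 + 9/50 → 33/100
merge 19/100 + 21/100 → 2/5
merge 27/100 + 33/100 → 3/5
merge 2/5 + 3/5 → 1
L = 3/50 + 9/50 + 27/100 + 33/100 + 2/5 + 3/5 + 1 = 71/25 = 2.84 bits/symbol.

2.84 bits/symbol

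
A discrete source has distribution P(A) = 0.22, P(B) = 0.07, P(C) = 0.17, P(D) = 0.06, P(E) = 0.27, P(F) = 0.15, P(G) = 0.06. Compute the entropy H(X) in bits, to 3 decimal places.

2.591 bits

H = −Σ pᵢ log₂ pᵢ.
−0.22·log₂(0.22) = 0.4806
−0.07·log₂(0.07) = 0.2686
−0.17·log₂(0.17) = 0.4346
−0.06·log₂(0.06) = 0.2435
−0.27·log₂(0.27) = 0.5100
−0.15·log₂(0.15) = 0.4105
−0.06·log₂(0.06) = 0.2435
Sum ≈ 2.5913 → 2.591 bits.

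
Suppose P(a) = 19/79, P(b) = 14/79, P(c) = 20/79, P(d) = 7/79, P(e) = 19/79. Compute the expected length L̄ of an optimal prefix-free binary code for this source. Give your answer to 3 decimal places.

Repeatedly combine the two least-probable nodes; the expected code length is the sum of the merged weights.
merge 7/79 + 14/79 → 21/79
merge 19/79 + 19/79 → 38/79
merge 20/79 + 21/79 → 41/79
merge 38/79 + 41/79 → 1
L = 21/79 + 38/79 + 41/79 + 1 = 179/79 ≈ 2.266 bits/symbol.

2.266 bits/symbol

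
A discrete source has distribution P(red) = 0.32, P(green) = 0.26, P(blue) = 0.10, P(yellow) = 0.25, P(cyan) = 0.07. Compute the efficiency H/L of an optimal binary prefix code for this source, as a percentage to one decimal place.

98.3%

Entropy H = −Σ p log₂ p ≈ 2.1321 bits.
Huffman merges: 7/100+1/10→17/100; 17/100+1/4→21/50; 13/50+8/25→29/50; 21/50+29/50→1. L = 217/100 ≈ 2.1700.
Efficiency = H/L = 2.1321/2.1700 = 98.3%.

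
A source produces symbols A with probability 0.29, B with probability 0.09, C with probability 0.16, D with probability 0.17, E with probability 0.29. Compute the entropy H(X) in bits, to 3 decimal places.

2.206 bits

H = −Σ pᵢ log₂ pᵢ.
−0.29·log₂(0.29) = 0.5179
−0.09·log₂(0.09) = 0.3127
−0.16·log₂(0.16) = 0.4230
−0.17·log₂(0.17) = 0.4346
−0.29·log₂(0.29) = 0.5179
Sum ≈ 2.2061 → 2.206 bits.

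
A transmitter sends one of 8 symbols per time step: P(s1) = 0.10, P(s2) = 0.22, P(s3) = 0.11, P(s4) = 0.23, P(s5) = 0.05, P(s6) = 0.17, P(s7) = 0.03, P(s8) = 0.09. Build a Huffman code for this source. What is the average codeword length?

2.8 bits/symbol

Repeatedly combine the two least-probable nodes; the expected code length is the sum of the merged weights.
merge 3/100 + 1/20 → 2/25
merge 2/25 + 9/100 → 17/100
merge 1/10 + 11/100 → 21/100
merge 17/100 + 17/100 → 17/50
merge 21/100 + 11/50 → 43/100
merge 23/100 + 17/50 → 57/100
merge 43/100 + 57/100 → 1
L = 2/25 + 17/100 + 21/100 + 17/50 + 43/100 + 57/100 + 1 = 14/5 = 2.8 bits/symbol.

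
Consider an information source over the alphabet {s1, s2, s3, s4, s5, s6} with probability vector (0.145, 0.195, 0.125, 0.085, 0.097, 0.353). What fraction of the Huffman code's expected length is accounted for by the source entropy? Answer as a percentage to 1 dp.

97.8%

Entropy H = −Σ p log₂ p ≈ 2.3979 bits.
Huffman merges: 17/200+97/1000→91/500; 1/8+29/200→27/100; 91/500+39/200→377/1000; 27/100+353/1000→623/1000; 377/1000+623/1000→1. L = 613/250 ≈ 2.4520.
Efficiency = H/L = 2.3979/2.4520 = 97.8%.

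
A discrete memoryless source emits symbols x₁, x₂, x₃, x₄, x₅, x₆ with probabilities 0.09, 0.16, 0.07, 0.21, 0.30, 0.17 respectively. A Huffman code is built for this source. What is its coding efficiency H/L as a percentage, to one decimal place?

98.1%

Entropy H = −Σ p log₂ p ≈ 2.4327 bits.
Huffman merges: 7/100+9/100→4/25; 4/25+4/25→8/25; 17/100+21/100→19/50; 3/10+8/25→31/50; 19/50+31/50→1. L = 62/25 ≈ 2.4800.
Efficiency = H/L = 2.4327/2.4800 = 98.1%.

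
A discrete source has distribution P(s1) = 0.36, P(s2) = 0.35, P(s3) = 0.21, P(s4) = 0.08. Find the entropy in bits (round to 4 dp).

H = −Σ pᵢ log₂ pᵢ.
−0.36·log₂(0.36) = 0.5306
−0.35·log₂(0.35) = 0.5301
−0.21·log₂(0.21) = 0.4728
−0.08·log₂(0.08) = 0.2915
Sum ≈ 1.8250 → 1.8250 bits.

1.8250 bits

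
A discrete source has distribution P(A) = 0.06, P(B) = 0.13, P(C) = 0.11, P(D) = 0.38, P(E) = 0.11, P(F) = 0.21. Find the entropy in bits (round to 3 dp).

2.330 bits

H = −Σ pᵢ log₂ pᵢ.
−0.06·log₂(0.06) = 0.2435
−0.13·log₂(0.13) = 0.3826
−0.11·log₂(0.11) = 0.3503
−0.38·log₂(0.38) = 0.5305
−0.11·log₂(0.11) = 0.3503
−0.21·log₂(0.21) = 0.4728
Sum ≈ 2.3300 → 2.330 bits.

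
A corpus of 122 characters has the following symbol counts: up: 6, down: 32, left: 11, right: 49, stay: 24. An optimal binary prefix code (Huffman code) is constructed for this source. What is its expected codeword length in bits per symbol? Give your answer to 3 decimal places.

Probabilities are the counts divided by 122.
Repeatedly combine the two least-probable nodes; the expected code length is the sum of the merged weights.
merge 3/61 + 11/122 → 17/122
merge 17/122 + 12/61 → 41/122
merge 16/61 + 41/122 → 73/122
merge 49/122 + 73/122 → 1
L = 17/122 + 41/122 + 73/122 + 1 = 253/122 ≈ 2.074 bits/symbol.

2.074 bits/symbol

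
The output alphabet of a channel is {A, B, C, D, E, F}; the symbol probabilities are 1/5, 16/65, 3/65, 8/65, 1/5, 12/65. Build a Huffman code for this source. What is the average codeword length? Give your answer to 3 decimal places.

Repeatedly combine the two least-probable nodes; the expected code length is the sum of the merged weights.
merge 3/65 + 8/65 → 11/65
merge 11/65 + 12/65 → 23/65
merge 1/5 + 1/5 → 2/5
merge 16/65 + 23/65 → 3/5
merge 2/5 + 3/5 → 1
L = 11/65 + 23/65 + 2/5 + 3/5 + 1 = 164/65 ≈ 2.523 bits/symbol.

2.523 bits/symbol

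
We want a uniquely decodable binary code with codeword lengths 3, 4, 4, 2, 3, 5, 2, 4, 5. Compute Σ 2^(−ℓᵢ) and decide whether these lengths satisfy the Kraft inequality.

1; yes

With common denominator 2^5 = 32: Σ 2^(−ℓᵢ) = 4/32 + 2/32 + 2/32 + 8/32 + 4/32 + 1/32 + 8/32 + 2/32 + 1/32 = 32/32 = 1.
Kraft's inequality requires Σ ≤ 1; here Σ = 1 ≤ 1, so such a prefix code exists.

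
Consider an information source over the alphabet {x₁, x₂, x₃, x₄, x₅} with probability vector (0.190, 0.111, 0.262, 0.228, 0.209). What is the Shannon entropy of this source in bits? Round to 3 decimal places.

2.272 bits

H = −Σ pᵢ log₂ pᵢ.
−0.190·log₂(0.190) = 0.4552
−0.111·log₂(0.111) = 0.3520
−0.262·log₂(0.262) = 0.5063
−0.228·log₂(0.228) = 0.4863
−0.209·log₂(0.209) = 0.4720
Sum ≈ 2.2718 → 2.272 bits.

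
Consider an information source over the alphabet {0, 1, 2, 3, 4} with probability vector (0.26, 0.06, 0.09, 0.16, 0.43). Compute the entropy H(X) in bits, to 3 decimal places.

2.008 bits

H = −Σ pᵢ log₂ pᵢ.
−0.26·log₂(0.26) = 0.5053
−0.06·log₂(0.06) = 0.2435
−0.09·log₂(0.09) = 0.3127
−0.16·log₂(0.16) = 0.4230
−0.43·log₂(0.43) = 0.5236
Sum ≈ 2.0081 → 2.008 bits.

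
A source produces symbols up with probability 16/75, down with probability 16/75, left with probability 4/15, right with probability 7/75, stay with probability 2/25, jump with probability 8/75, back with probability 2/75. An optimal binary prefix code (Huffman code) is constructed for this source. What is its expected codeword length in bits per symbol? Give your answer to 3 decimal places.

2.613 bits/symbol

Repeatedly combine the two least-probable nodes; the expected code length is the sum of the merged weights.
merge 2/75 + 2/25 → 8/75
merge 7/75 + 8/75 → 1/5
merge 8/75 + 1/5 → 23/75
merge 16/75 + 16/75 → 32/75
merge 4/15 + 23/75 → 43/75
merge 32/75 + 43/75 → 1
L = 8/75 + 1/5 + 23/75 + 32/75 + 43/75 + 1 = 196/75 ≈ 2.613 bits/symbol.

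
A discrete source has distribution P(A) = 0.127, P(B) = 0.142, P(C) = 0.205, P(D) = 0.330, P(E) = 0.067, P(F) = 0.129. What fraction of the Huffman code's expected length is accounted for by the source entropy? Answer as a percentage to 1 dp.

98.0%

Entropy H = −Σ p log₂ p ≈ 2.4169 bits.
Huffman merges: 67/1000+127/1000→97/500; 129/1000+71/500→271/1000; 97/500+41/200→399/1000; 271/1000+33/100→601/1000; 399/1000+601/1000→1. L = 493/200 ≈ 2.4650.
Efficiency = H/L = 2.4169/2.4650 = 98.0%.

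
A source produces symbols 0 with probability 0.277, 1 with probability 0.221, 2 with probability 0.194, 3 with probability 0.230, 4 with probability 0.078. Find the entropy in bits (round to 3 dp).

H = −Σ pᵢ log₂ pᵢ.
−0.277·log₂(0.277) = 0.5130
−0.221·log₂(0.221) = 0.4813
−0.194·log₂(0.194) = 0.4590
−0.230·log₂(0.230) = 0.4877
−0.078·log₂(0.078) = 0.2871
Sum ≈ 2.2280 → 2.228 bits.

2.228 bits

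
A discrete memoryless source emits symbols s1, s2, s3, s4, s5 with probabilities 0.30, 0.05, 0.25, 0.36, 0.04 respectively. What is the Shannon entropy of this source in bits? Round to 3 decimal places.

H = −Σ pᵢ log₂ pᵢ.
−0.30·log₂(0.30) = 0.5211
−0.05·log₂(0.05) = 0.2161
−0.25·log₂(0.25) = 0.5000
−0.36·log₂(0.36) = 0.5306
−0.04·log₂(0.04) = 0.1858
Sum ≈ 1.9536 → 1.954 bits.

1.954 bits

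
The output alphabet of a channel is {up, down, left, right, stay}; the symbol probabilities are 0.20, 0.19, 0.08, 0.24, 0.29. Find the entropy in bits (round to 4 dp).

2.2232 bits

H = −Σ pᵢ log₂ pᵢ.
−0.20·log₂(0.20) = 0.4644
−0.19·log₂(0.19) = 0.4552
−0.08·log₂(0.08) = 0.2915
−0.24·log₂(0.24) = 0.4941
−0.29·log₂(0.29) = 0.5179
Sum ≈ 2.2232 → 2.2232 bits.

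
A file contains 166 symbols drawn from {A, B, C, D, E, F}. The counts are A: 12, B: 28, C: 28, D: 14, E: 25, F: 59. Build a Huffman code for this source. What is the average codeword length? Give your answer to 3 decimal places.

Probabilities are the counts divided by 166.
Repeatedly combine the two least-probable nodes; the expected code length is the sum of the merged weights.
merge 6/83 + 7/83 → 13/83
merge 25/166 + 13/83 → 51/166
merge 14/83 + 14/83 → 28/83
merge 51/166 + 28/83 → 107/166
merge 59/166 + 107/166 → 1
L = 13/83 + 51/166 + 28/83 + 107/166 + 1 = 203/83 ≈ 2.446 bits/symbol.

2.446 bits/symbol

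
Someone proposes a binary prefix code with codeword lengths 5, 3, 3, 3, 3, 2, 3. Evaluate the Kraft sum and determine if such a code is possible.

With common denominator 2^5 = 32: Σ 2^(−ℓᵢ) = 1/32 + 4/32 + 4/32 + 4/32 + 4/32 + 8/32 + 4/32 = 29/32 = 0.90625.
Kraft's inequality requires Σ ≤ 1; here Σ = 0.90625 ≤ 1, so such a prefix code exists.

0.90625; yes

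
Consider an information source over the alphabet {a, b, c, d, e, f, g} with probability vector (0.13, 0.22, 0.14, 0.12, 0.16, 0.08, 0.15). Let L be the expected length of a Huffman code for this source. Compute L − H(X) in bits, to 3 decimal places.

0.028 bits

Entropy H = −Σ p log₂ p ≈ 2.7525 bits.
Huffman merges: 2/25+3/25→1/5; 13/100+7/50→27/100; 3/20+4/25→31/100; 1/5+11/50→21/50; 27/100+31/100→29/50; 21/50+29/50→1. L = 139/50 ≈ 2.7800.
L − H = 2.7800 − 2.7525 = 0.028 bits.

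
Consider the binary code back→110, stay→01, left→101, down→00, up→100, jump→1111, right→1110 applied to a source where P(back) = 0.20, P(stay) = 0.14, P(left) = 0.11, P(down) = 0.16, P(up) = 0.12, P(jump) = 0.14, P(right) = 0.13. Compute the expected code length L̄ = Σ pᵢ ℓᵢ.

2.97 bits/symbol

L̄ = Σ pᵢ·ℓᵢ = 0.20·3 + 0.14·2 + 0.11·3 + 0.16·2 + 0.12·3 + 0.14·4 + 0.13·4 = 2.97 bits/symbol.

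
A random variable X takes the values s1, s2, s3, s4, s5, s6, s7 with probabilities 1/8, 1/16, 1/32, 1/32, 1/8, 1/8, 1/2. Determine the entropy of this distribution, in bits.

Each probability is a power of 1/2, so log₂(1/p) is an integer.
H = Σ p·log₂(1/p) = 1/8·3 + 1/16·4 + 1/32·5 + 1/32·5 + 1/8·3 + 1/8·3 + 1/2·1 = 2.1875 bits.

2.1875 bits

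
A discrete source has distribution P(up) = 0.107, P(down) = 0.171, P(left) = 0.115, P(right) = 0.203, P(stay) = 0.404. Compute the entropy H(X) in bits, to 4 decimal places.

2.1348 bits

H = −Σ pᵢ log₂ pᵢ.
−0.107·log₂(0.107) = 0.3450
−0.171·log₂(0.171) = 0.4357
−0.115·log₂(0.115) = 0.3588
−0.203·log₂(0.203) = 0.4670
−0.404·log₂(0.404) = 0.5283
Sum ≈ 2.1348 → 2.1348 bits.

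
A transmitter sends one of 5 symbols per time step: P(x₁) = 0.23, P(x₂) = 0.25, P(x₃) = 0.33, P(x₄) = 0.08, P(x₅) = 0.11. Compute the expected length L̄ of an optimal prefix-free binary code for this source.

Repeatedly combine the two least-probable nodes; the expected code length is the sum of the merged weights.
merge 2/25 + 11/100 → 19/100
merge 19/100 + 23/100 → 21/50
merge 1/4 + 33/100 → 29/50
merge 21/50 + 29/50 → 1
L = 19/100 + 21/50 + 29/50 + 1 = 219/100 = 2.19 bits/symbol.

2.19 bits/symbol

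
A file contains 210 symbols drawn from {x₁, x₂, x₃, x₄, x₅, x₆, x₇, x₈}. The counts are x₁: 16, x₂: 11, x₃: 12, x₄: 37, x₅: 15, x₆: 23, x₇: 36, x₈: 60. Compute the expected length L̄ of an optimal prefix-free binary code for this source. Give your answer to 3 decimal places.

Probabilities are the counts divided by 210.
Repeatedly combine the two least-probable nodes; the expected code length is the sum of the merged weights.
merge 11/210 + 2/35 → 23/210
merge 1/14 + 8/105 → 31/210
merge 23/210 + 23/210 → 23/105
merge 31/210 + 6/35 → 67/210
merge 37/210 + 23/105 → 83/210
merge 2/7 + 67/210 → 127/210
merge 83/210 + 127/210 → 1
L = 23/210 + 31/210 + 23/105 + 67/210 + 83/210 + 127/210 + 1 = 587/210 ≈ 2.795 bits/symbol.

2.795 bits/symbol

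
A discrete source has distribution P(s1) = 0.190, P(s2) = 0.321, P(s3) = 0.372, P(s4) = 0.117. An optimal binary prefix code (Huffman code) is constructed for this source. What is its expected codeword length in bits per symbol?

1.935 bits/symbol

Repeatedly combine the two least-probable nodes; the expected code length is the sum of the merged weights.
merge 117/1000 + 19/100 → 307/1000
merge 307/1000 + 321/1000 → 157/250
merge 93/250 + 157/250 → 1
L = 307/1000 + 157/250 + 1 = 387/200 = 1.935 bits/symbol.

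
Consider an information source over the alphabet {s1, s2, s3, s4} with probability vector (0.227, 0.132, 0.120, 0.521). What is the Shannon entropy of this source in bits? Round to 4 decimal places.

1.7284 bits

H = −Σ pᵢ log₂ pᵢ.
−0.227·log₂(0.227) = 0.4856
−0.132·log₂(0.132) = 0.3856
−0.120·log₂(0.120) = 0.3671
−0.521·log₂(0.521) = 0.4901
Sum ≈ 1.7284 → 1.7284 bits.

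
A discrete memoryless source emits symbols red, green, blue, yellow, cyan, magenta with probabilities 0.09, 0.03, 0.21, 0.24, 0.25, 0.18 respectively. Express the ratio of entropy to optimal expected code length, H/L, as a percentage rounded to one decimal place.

Entropy H = −Σ p log₂ p ≈ 2.3767 bits.
Huffman merges: 3/100+9/100→3/25; 3/25+9/50→3/10; 21/100+6/25→9/20; 1/4+3/10→11/20; 9/20+11/20→1. L = 121/50 ≈ 2.4200.
Efficiency = H/L = 2.3767/2.4200 = 98.2%.

98.2%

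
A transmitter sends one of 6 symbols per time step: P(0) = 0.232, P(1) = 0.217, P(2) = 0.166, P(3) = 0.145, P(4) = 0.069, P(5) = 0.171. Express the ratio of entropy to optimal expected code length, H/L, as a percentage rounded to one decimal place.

98.1%

Entropy H = −Σ p log₂ p ≈ 2.5032 bits.
Huffman merges: 69/1000+29/200→107/500; 83/500+171/1000→337/1000; 107/500+217/1000→431/1000; 29/125+337/1000→569/1000; 431/1000+569/1000→1. L = 2551/1000 ≈ 2.5510.
Efficiency = H/L = 2.5032/2.5510 = 98.1%.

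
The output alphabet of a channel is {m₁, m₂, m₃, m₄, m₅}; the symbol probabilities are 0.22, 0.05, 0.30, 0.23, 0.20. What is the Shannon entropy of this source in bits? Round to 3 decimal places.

2.170 bits

H = −Σ pᵢ log₂ pᵢ.
−0.22·log₂(0.22) = 0.4806
−0.05·log₂(0.05) = 0.2161
−0.30·log₂(0.30) = 0.5211
−0.23·log₂(0.23) = 0.4877
−0.20·log₂(0.20) = 0.4644
Sum ≈ 2.1698 → 2.170 bits.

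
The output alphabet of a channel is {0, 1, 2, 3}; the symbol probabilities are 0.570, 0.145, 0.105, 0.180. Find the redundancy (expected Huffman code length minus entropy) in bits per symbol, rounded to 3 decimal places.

Entropy H = −Σ p log₂ p ≈ 1.6529 bits.
Huffman merges: 21/200+29/200→1/4; 9/50+1/4→43/100; 43/100+57/100→1. L = 42/25 ≈ 1.6800.
L − H = 1.6800 − 1.6529 = 0.027 bits.

0.027 bits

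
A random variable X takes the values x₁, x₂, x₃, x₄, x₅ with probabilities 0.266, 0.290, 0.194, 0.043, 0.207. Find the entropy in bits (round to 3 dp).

H = −Σ pᵢ log₂ pᵢ.
−0.266·log₂(0.266) = 0.5082
−0.290·log₂(0.290) = 0.5179
−0.194·log₂(0.194) = 0.4590
−0.043·log₂(0.043) = 0.1952
−0.207·log₂(0.207) = 0.4704
Sum ≈ 2.1506 → 2.151 bits.

2.151 bits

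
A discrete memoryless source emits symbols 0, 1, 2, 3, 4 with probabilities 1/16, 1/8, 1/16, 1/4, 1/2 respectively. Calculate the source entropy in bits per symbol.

Each probability is a power of 1/2, so log₂(1/p) is an integer.
H = Σ p·log₂(1/p) = 1/16·4 + 1/8·3 + 1/16·4 + 1/4·2 + 1/2·1 = 1.875 bits.

1.875 bits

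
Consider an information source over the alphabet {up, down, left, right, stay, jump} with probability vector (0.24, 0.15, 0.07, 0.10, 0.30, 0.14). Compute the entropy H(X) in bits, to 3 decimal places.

2.424 bits

H = −Σ pᵢ log₂ pᵢ.
−0.24·log₂(0.24) = 0.4941
−0.15·log₂(0.15) = 0.4105
−0.07·log₂(0.07) = 0.2686
−0.10·log₂(0.10) = 0.3322
−0.30·log₂(0.30) = 0.5211
−0.14·log₂(0.14) = 0.3971
Sum ≈ 2.4236 → 2.424 bits.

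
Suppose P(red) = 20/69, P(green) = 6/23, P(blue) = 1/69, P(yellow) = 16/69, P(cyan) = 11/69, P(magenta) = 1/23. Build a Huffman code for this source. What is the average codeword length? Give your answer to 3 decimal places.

Repeatedly combine the two least-probable nodes; the expected code length is the sum of the merged weights.
merge 1/69 + 1/23 → 4/69
merge 4/69 + 11/69 → 5/23
merge 5/23 + 16/69 → 31/69
merge 6/23 + 20/69 → 38/69
merge 31/69 + 38/69 → 1
L = 4/69 + 5/23 + 31/69 + 38/69 + 1 = 157/69 ≈ 2.275 bits/symbol.

2.275 bits/symbol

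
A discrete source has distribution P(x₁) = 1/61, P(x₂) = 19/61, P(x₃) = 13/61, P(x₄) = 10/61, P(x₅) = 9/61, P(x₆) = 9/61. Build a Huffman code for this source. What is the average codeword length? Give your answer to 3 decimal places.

2.475 bits/symbol

Repeatedly combine the two least-probable nodes; the expected code length is the sum of the merged weights.
merge 1/61 + 9/61 → 10/61
merge 9/61 + 10/61 → 19/61
merge 10/61 + 13/61 → 23/61
merge 19/61 + 19/61 → 38/61
merge 23/61 + 38/61 → 1
L = 10/61 + 19/61 + 23/61 + 38/61 + 1 = 151/61 ≈ 2.475 bits/symbol.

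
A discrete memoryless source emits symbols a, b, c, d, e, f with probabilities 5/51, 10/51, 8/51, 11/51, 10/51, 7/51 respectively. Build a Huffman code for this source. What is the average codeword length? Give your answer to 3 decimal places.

2.588 bits/symbol

Repeatedly combine the two least-probable nodes; the expected code length is the sum of the merged weights.
merge 5/51 + 7/51 → 4/17
merge 8/51 + 10/51 → 6/17
merge 10/51 + 11/51 → 7/17
merge 4/17 + 6/17 → 10/17
merge 7/17 + 10/17 → 1
L = 4/17 + 6/17 + 7/17 + 10/17 + 1 = 44/17 ≈ 2.588 bits/symbol.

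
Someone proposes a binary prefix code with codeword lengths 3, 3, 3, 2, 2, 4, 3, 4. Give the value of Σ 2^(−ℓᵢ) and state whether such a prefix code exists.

1.125; no

With common denominator 2^4 = 16: Σ 2^(−ℓᵢ) = 2/16 + 2/16 + 2/16 + 4/16 + 4/16 + 1/16 + 2/16 + 1/16 = 18/16 = 1.125.
Kraft's inequality requires Σ ≤ 1; here Σ = 1.125 > 1, so no such prefix code exists.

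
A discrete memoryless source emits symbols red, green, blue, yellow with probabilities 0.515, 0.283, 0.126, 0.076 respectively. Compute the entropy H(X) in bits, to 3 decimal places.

1.668 bits

H = −Σ pᵢ log₂ pᵢ.
−0.515·log₂(0.515) = 0.4930
−0.283·log₂(0.283) = 0.5154
−0.126·log₂(0.126) = 0.3766
−0.076·log₂(0.076) = 0.2826
Sum ≈ 1.6675 → 1.668 bits.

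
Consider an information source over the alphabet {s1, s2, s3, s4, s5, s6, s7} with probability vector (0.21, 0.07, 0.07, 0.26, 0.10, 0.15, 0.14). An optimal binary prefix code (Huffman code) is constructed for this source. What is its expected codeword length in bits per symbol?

2.67 bits/symbol

Repeatedly combine the two least-probable nodes; the expected code length is the sum of the merged weights.
merge 7/100 + 7/100 → 7/50
merge 1/10 + 7/50 → 6/25
merge 7/50 + 3/20 → 29/100
merge 21/100 + 6/25 → 9/20
merge 13/50 + 29/100 → 11/20
merge 9/20 + 11/20 → 1
L = 7/50 + 6/25 + 29/100 + 9/20 + 11/20 + 1 = 267/100 = 2.67 bits/symbol.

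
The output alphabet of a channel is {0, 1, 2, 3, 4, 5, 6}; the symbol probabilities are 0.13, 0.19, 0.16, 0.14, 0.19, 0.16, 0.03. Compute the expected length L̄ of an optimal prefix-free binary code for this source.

2.78 bits/symbol

Repeatedly combine the two least-probable nodes; the expected code length is the sum of the merged weights.
merge 3/100 + 13/100 → 4/25
merge 7/50 + 4/25 → 3/10
merge 4/25 + 4/25 → 8/25
merge 19/100 + 19/100 → 19/50
merge 3/10 + 8/25 → 31/50
merge 19/50 + 31/50 → 1
L = 4/25 + 3/10 + 8/25 + 19/50 + 31/50 + 1 = 139/50 = 2.78 bits/symbol.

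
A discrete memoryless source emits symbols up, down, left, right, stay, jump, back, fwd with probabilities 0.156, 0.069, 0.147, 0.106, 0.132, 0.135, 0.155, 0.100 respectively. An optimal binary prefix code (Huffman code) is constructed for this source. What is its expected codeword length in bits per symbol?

Repeatedly combine the two least-probable nodes; the expected code length is the sum of the merged weights.
merge 69/1000 + 1/10 → 169/1000
merge 53/500 + 33/250 → 119/500
merge 27/200 + 147/1000 → 141/500
merge 31/200 + 39/250 → 311/1000
merge 169/1000 + 119/500 → 407/1000
merge 141/500 + 311/1000 → 593/1000
merge 407/1000 + 593/1000 → 1
L = 169/1000 + 119/500 + 141/500 + 311/1000 + 407/1000 + 593/1000 + 1 = 3 bits/symbol.

3 bits/symbol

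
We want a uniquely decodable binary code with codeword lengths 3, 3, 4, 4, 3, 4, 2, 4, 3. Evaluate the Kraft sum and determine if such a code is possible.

1; yes

With common denominator 2^4 = 16: Σ 2^(−ℓᵢ) = 2/16 + 2/16 + 1/16 + 1/16 + 2/16 + 1/16 + 4/16 + 1/16 + 2/16 = 16/16 = 1.
Kraft's inequality requires Σ ≤ 1; here Σ = 1 ≤ 1, so such a prefix code exists.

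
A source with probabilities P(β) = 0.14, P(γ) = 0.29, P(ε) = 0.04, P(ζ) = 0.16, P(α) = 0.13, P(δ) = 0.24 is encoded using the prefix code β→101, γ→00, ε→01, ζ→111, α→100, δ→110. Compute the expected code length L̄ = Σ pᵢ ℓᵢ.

2.67 bits/symbol

L̄ = Σ pᵢ·ℓᵢ = 0.14·3 + 0.29·2 + 0.04·2 + 0.16·3 + 0.13·3 + 0.24·3 = 2.67 bits/symbol.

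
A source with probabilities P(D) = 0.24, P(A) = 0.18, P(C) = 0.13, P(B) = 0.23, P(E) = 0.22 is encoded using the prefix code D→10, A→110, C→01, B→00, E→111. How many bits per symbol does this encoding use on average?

L̄ = Σ pᵢ·ℓᵢ = 0.24·2 + 0.18·3 + 0.13·2 + 0.23·2 + 0.22·3 = 2.4 bits/symbol.

2.4 bits/symbol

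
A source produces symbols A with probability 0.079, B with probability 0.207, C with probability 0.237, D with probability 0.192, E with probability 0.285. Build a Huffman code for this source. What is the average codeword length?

Repeatedly combine the two least-probable nodes; the expected code length is the sum of the merged weights.
merge 79/1000 + 24/125 → 271/1000
merge 207/1000 + 237/1000 → 111/250
merge 271/1000 + 57/200 → 139/250
merge 111/250 + 139/250 → 1
L = 271/1000 + 111/250 + 139/250 + 1 = 2271/1000 = 2.271 bits/symbol.

2.271 bits/symbol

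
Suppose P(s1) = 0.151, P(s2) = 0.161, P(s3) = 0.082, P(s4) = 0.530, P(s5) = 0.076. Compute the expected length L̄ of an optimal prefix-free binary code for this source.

Repeatedly combine the two least-probable nodes; the expected code length is the sum of the merged weights.
merge 19/250 + 41/500 → 79/500
merge 151/1000 + 79/500 → 309/1000
merge 161/1000 + 309/1000 → 47/100
merge 47/100 + 53/100 → 1
L = 79/500 + 309/1000 + 47/100 + 1 = 1937/1000 = 1.937 bits/symbol.

1.937 bits/symbol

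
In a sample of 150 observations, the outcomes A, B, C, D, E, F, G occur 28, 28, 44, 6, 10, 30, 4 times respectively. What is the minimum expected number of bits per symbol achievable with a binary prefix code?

2.52 bits/symbol

Probabilities are the counts divided by 150.
Repeatedly combine the two least-probable nodes; the expected code length is the sum of the merged weights.
merge 2/75 + 1/25 → 1/15
merge 1/15 + 1/15 → 2/15
merge 2/15 + 14/75 → 8/25
merge 14/75 + 1/5 → 29/75
merge 22/75 + 8/25 → 46/75
merge 29/75 + 46/75 → 1
L = 1/15 + 2/15 + 8/25 + 29/75 + 46/75 + 1 = 63/25 = 2.52 bits/symbol.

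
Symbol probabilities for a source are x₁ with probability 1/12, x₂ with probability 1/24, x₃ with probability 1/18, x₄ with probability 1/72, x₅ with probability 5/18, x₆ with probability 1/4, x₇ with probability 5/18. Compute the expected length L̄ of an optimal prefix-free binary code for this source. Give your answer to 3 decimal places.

Repeatedly combine the two least-probable nodes; the expected code length is the sum of the merged weights.
merge 1/72 + 1/24 → 1/18
merge 1/18 + 1/18 → 1/9
merge 1/12 + 1/9 → 7/36
merge 7/36 + 1/4 → 4/9
merge 5/18 + 5/18 → 5/9
merge 4/9 + 5/9 → 1
L = 1/18 + 1/9 + 7/36 + 4/9 + 5/9 + 1 = 85/36 ≈ 2.361 bits/symbol.

2.361 bits/symbol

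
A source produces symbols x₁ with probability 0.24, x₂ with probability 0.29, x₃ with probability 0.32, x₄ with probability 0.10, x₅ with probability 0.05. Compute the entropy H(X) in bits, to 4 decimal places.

H = −Σ pᵢ log₂ pᵢ.
−0.24·log₂(0.24) = 0.4941
−0.29·log₂(0.29) = 0.5179
−0.32·log₂(0.32) = 0.5260
−0.10·log₂(0.10) = 0.3322
−0.05·log₂(0.05) = 0.2161
Sum ≈ 2.0864 → 2.0864 bits.

2.0864 bits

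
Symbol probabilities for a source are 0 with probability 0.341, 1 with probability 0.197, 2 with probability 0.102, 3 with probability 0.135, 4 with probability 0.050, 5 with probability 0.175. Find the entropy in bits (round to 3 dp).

2.373 bits

H = −Σ pᵢ log₂ pᵢ.
−0.341·log₂(0.341) = 0.5293
−0.197·log₂(0.197) = 0.4617
−0.102·log₂(0.102) = 0.3359
−0.135·log₂(0.135) = 0.3900
−0.050·log₂(0.050) = 0.2161
−0.175·log₂(0.175) = 0.4401
Sum ≈ 2.3731 → 2.373 bits.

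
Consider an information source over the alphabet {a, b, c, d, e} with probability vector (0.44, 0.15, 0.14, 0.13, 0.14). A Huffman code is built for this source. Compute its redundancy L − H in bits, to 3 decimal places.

0.011 bits

Entropy H = −Σ p log₂ p ≈ 2.1086 bits.
Huffman merges: 13/100+7/50→27/100; 7/50+3/20→29/100; 27/100+29/100→14/25; 11/25+14/25→1. L = 53/25 ≈ 2.1200.
L − H = 2.1200 − 2.1086 = 0.011 bits.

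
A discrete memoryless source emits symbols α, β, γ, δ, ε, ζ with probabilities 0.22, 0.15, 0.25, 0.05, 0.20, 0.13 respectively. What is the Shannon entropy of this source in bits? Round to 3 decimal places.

2.454 bits

H = −Σ pᵢ log₂ pᵢ.
−0.22·log₂(0.22) = 0.4806
−0.15·log₂(0.15) = 0.4105
−0.25·log₂(0.25) = 0.5000
−0.05·log₂(0.05) = 0.2161
−0.20·log₂(0.20) = 0.4644
−0.13·log₂(0.13) = 0.3826
Sum ≈ 2.4542 → 2.454 bits.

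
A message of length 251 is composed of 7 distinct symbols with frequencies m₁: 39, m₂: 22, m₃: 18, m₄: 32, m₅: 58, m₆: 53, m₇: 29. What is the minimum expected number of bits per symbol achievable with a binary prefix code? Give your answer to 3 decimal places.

Probabilities are the counts divided by 251.
Repeatedly combine the two least-probable nodes; the expected code length is the sum of the merged weights.
merge 18/251 + 22/251 → 40/251
merge 29/251 + 32/251 → 61/251
merge 39/251 + 40/251 → 79/251
merge 53/251 + 58/251 → 111/251
merge 61/251 + 79/251 → 140/251
merge 111/251 + 140/251 → 1
L = 40/251 + 61/251 + 79/251 + 111/251 + 140/251 + 1 = 682/251 ≈ 2.717 bits/symbol.

2.717 bits/symbol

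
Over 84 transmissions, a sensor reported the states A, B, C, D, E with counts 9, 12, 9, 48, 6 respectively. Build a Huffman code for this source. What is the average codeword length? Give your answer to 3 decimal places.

Probabilities are the counts divided by 84.
Repeatedly combine the two least-probable nodes; the expected code length is the sum of the merged weights.
merge 1/14 + 3/28 → 5/28
merge 3/28 + 1/7 → 1/4
merge 5/28 + 1/4 → 3/7
merge 3/7 + 4/7 → 1
L = 5/28 + 1/4 + 3/7 + 1 = 13/7 ≈ 1.857 bits/symbol.

1.857 bits/symbol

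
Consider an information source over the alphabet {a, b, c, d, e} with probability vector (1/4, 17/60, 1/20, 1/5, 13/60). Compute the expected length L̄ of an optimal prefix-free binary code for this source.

Repeatedly combine the two least-probable nodes; the expected code length is the sum of the merged weights.
merge 1/20 + 1/5 → 1/4
merge 13/60 + 1/4 → 7/15
merge 1/4 + 17/60 → 8/15
merge 7/15 + 8/15 → 1
L = 1/4 + 7/15 + 8/15 + 1 = 9/4 = 2.25 bits/symbol.

2.25 bits/symbol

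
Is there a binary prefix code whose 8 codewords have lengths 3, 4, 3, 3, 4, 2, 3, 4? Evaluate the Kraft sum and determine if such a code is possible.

0.9375; yes

With common denominator 2^4 = 16: Σ 2^(−ℓᵢ) = 2/16 + 1/16 + 2/16 + 2/16 + 1/16 + 4/16 + 2/16 + 1/16 = 15/16 = 0.9375.
Kraft's inequality requires Σ ≤ 1; here Σ = 0.9375 ≤ 1, so such a prefix code exists.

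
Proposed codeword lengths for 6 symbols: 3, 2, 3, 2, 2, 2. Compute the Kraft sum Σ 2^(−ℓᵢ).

1.25

With common denominator 2^3 = 8: Σ 2^(−ℓᵢ) = 1/8 + 2/8 + 1/8 + 2/8 + 2/8 + 2/8 = 10/8 = 1.25.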